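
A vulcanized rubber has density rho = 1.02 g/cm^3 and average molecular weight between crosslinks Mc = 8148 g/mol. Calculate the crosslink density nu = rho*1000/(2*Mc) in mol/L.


nu = rho * 1000 / (2 * Mc)
nu = 1.02 * 1000 / (2 * 8148)
nu = 1020.0 / 16296
nu = 0.0626 mol/L

0.0626 mol/L


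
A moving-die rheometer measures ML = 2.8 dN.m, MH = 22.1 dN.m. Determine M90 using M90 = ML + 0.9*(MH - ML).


M90 = ML + 0.9 * (MH - ML)
M90 = 2.8 + 0.9 * (22.1 - 2.8)
M90 = 2.8 + 0.9 * 19.3
M90 = 20.17 dN.m

20.17 dN.m


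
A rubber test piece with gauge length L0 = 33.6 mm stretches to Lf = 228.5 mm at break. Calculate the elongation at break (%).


Elongation = (Lf - L0) / L0 * 100
= (228.5 - 33.6) / 33.6 * 100
= 194.9 / 33.6 * 100
= 580.1%

580.1%


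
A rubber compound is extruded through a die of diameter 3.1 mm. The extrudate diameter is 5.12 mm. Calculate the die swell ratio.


Die swell ratio = D_extrudate / D_die
= 5.12 / 3.1
= 1.652

Die swell = 1.652


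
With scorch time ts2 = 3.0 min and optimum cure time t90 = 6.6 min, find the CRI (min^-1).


CRI = 100 / (t90 - ts2)
= 100 / (6.6 - 3.0)
= 100 / 3.6
= 27.78 min^-1

27.78 min^-1


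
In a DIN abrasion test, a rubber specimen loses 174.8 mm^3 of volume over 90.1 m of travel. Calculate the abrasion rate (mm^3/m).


Rate = volume_loss / distance
= 174.8 / 90.1
= 1.94 mm^3/m

1.94 mm^3/m


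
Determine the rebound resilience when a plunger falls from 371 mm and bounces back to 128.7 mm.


Resilience = h_rebound / h_drop * 100
= 128.7 / 371 * 100
= 34.7%

34.7%


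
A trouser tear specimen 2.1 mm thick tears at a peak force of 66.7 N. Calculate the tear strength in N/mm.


Tear strength = force / thickness
= 66.7 / 2.1
= 31.76 N/mm

31.76 N/mm


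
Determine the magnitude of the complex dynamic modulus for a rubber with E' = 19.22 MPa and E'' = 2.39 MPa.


|E*| = sqrt(E'^2 + E''^2)
= sqrt(19.22^2 + 2.39^2)
= sqrt(369.4084 + 5.7121)
= 19.368 MPa

19.368 MPa


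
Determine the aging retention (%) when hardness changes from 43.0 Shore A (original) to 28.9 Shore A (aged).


Retention = aged / original * 100
= 28.9 / 43.0 * 100
= 67.2%

67.2%


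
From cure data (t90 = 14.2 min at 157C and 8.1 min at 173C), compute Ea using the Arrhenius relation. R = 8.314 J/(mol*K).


T1 = 430.15 K, T2 = 446.15 K
1/T1 - 1/T2 = 8.3372e-05
ln(t1/t2) = ln(14.2/8.1) = 0.5614
Ea = 8.314 * 0.5614 / 8.3372e-05 = 55981.7120 J/mol
Ea = 55.98 kJ/mol

55.98 kJ/mol


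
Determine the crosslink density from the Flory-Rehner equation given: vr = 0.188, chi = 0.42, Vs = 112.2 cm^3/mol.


ln(1 - vr) = ln(1 - 0.188) = -0.2083
Numerator = -((-0.2083) + 0.188 + 0.42 * 0.188^2) = 0.0054
Denominator = 112.2 * (0.188^(1/3) - 0.188/2) = 53.7287
nu = 0.0054 / 53.7287 = 1.0070e-04 mol/cm^3

1.0070e-04 mol/cm^3


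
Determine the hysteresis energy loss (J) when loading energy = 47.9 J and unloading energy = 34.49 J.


Hysteresis loss = loading - unloading
= 47.9 - 34.49
= 13.41 J

13.41 J


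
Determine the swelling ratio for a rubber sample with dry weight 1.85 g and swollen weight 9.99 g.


Q = W_swollen / W_dry
Q = 9.99 / 1.85
Q = 5.4

Q = 5.4


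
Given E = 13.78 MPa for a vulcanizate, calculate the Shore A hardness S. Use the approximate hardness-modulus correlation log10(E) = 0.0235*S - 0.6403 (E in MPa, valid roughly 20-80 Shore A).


log10(E) = 0.0235*S - 0.6403  =>  S = (log10(E) + 0.6403) / 0.0235
log10(13.78) = 1.139249
S = (1.139249 + 0.6403) / 0.0235 = 1.779549 / 0.0235
S = 75.7

Shore A = 75.7


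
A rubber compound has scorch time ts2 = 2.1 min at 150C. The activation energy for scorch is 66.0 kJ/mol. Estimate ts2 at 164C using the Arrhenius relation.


Convert temperatures: T1 = 150 + 273.15 = 423.15 K, T2 = 164 + 273.15 = 437.15 K
ts2_new = 2.1 * exp(66000 / 8.314 * (1/437.15 - 1/423.15))
1/T2 - 1/T1 = -7.5684e-05
ts2_new = 1.15 min

1.15 min


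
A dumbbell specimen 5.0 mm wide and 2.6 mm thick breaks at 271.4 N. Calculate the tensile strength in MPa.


Area = width * thickness = 5.0 * 2.6 = 13.0 mm^2
TS = force / area = 271.4 / 13.0 = 20.88 MPa

20.88 MPa


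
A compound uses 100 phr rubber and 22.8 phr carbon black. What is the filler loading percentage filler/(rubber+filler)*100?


Filler % = filler / (rubber + filler) * 100
= 22.8 / (100 + 22.8) * 100
= 22.8 / 122.8 * 100
= 18.57%

18.57%


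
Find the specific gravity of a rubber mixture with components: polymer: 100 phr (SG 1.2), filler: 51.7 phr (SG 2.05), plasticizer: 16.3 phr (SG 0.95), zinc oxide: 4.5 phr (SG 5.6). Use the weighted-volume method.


Sum of weights = 172.5
Volume contributions:
  polymer: 100/1.2 = 83.3333
  filler: 51.7/2.05 = 25.2195
  plasticizer: 16.3/0.95 = 17.1579
  zinc oxide: 4.5/5.6 = 0.8036
Sum of volumes = 126.5143
SG = 172.5 / 126.5143 = 1.363

SG = 1.363


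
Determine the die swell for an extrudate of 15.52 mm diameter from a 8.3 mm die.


Die swell ratio = D_extrudate / D_die
= 15.52 / 8.3
= 1.87

Die swell = 1.87


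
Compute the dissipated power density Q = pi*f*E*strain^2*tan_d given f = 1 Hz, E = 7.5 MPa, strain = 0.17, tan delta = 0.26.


Q = pi * f * E * strain^2 * tan_d
= pi * 1 * 7.5 * 0.17^2 * 0.26
= pi * 1 * 7.5 * 0.0289 * 0.26
= 0.1770

Q = 0.1770


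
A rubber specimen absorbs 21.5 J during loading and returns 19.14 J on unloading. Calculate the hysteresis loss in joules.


Hysteresis loss = loading - unloading
= 21.5 - 19.14
= 2.36 J

2.36 J


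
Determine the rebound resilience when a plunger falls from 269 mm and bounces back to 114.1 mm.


Resilience = h_rebound / h_drop * 100
= 114.1 / 269 * 100
= 42.4%

42.4%


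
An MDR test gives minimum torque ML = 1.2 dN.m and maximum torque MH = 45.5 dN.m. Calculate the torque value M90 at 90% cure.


M90 = ML + 0.9 * (MH - ML)
M90 = 1.2 + 0.9 * (45.5 - 1.2)
M90 = 1.2 + 0.9 * 44.3
M90 = 41.07 dN.m

41.07 dN.m


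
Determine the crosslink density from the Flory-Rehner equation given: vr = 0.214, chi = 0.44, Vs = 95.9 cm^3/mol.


ln(1 - vr) = ln(1 - 0.214) = -0.2408
Numerator = -((-0.2408) + 0.214 + 0.44 * 0.214^2) = 0.0066
Denominator = 95.9 * (0.214^(1/3) - 0.214/2) = 47.1006
nu = 0.0066 / 47.1006 = 1.4115e-04 mol/cm^3

1.4115e-04 mol/cm^3


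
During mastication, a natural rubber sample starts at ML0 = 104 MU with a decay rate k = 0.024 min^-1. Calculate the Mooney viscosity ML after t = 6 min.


ML = ML0 * exp(-k * t)
ML = 104 * exp(-0.024 * 6)
ML = 104 * 0.8659
ML = 90.05 MU

90.05 MU


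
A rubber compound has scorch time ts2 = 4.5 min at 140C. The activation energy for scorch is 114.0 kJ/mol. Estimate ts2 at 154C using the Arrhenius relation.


Convert temperatures: T1 = 140 + 273.15 = 413.15 K, T2 = 154 + 273.15 = 427.15 K
ts2_new = 4.5 * exp(114000 / 8.314 * (1/427.15 - 1/413.15))
1/T2 - 1/T1 = -7.9330e-05
ts2_new = 1.52 min

1.52 min


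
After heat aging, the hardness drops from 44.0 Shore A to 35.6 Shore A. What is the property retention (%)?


Retention = aged / original * 100
= 35.6 / 44.0 * 100
= 80.9%

80.9%


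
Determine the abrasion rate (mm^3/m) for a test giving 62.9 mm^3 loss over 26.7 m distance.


Rate = volume_loss / distance
= 62.9 / 26.7
= 2.356 mm^3/m

2.356 mm^3/m


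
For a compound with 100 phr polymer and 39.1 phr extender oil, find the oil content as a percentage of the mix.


Oil % = oil / (100 + oil) * 100
= 39.1 / (100 + 39.1) * 100
= 39.1 / 139.1 * 100
= 28.11%

28.11%


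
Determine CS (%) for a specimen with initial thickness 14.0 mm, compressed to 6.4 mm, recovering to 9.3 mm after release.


CS = (t0 - recovered) / (t0 - ts) * 100
= (14.0 - 9.3) / (14.0 - 6.4) * 100
= 4.7 / 7.6 * 100
= 61.8%

61.8%


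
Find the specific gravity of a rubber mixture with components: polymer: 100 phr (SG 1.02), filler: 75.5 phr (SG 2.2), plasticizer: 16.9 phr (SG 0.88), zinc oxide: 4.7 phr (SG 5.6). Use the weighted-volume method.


Sum of weights = 197.1
Volume contributions:
  polymer: 100/1.02 = 98.0392
  filler: 75.5/2.2 = 34.3182
  plasticizer: 16.9/0.88 = 19.2045
  zinc oxide: 4.7/5.6 = 0.8393
Sum of volumes = 152.4012
SG = 197.1 / 152.4012 = 1.293

SG = 1.293


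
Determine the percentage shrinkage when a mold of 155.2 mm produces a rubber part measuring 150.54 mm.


Shrinkage = (mold - part) / mold * 100
= (155.2 - 150.54) / 155.2 * 100
= 4.66 / 155.2 * 100
= 3.0%

3.0%


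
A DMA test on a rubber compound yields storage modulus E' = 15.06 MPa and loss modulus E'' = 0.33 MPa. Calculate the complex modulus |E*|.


|E*| = sqrt(E'^2 + E''^2)
= sqrt(15.06^2 + 0.33^2)
= sqrt(226.8036 + 0.1089)
= 15.064 MPa

15.064 MPa


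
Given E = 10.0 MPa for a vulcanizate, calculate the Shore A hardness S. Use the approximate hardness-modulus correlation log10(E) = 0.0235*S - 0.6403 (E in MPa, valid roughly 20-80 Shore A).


log10(E) = 0.0235*S - 0.6403  =>  S = (log10(E) + 0.6403) / 0.0235
log10(10.0) = 1.000000
S = (1.000000 + 0.6403) / 0.0235 = 1.640300 / 0.0235
S = 69.8

Shore A = 69.8


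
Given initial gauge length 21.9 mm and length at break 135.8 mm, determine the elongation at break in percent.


Elongation = (Lf - L0) / L0 * 100
= (135.8 - 21.9) / 21.9 * 100
= 113.9 / 21.9 * 100
= 520.1%

520.1%


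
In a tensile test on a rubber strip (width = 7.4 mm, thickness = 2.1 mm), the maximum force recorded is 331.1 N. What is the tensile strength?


Area = width * thickness = 7.4 * 2.1 = 15.54 mm^2
TS = force / area = 331.1 / 15.54 = 21.31 MPa

21.31 MPa


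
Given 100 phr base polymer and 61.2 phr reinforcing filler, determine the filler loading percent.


Filler % = filler / (rubber + filler) * 100
= 61.2 / (100 + 61.2) * 100
= 61.2 / 161.2 * 100
= 37.97%

37.97%


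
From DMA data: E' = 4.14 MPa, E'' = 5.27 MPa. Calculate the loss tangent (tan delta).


tan delta = E'' / E'
= 5.27 / 4.14
= 1.2729

tan delta = 1.2729


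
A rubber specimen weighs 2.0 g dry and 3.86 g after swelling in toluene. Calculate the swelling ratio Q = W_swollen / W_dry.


Q = W_swollen / W_dry
Q = 3.86 / 2.0
Q = 1.93

Q = 1.93


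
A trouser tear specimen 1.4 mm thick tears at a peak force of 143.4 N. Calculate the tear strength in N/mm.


Tear strength = force / thickness
= 143.4 / 1.4
= 102.43 N/mm

102.43 N/mm


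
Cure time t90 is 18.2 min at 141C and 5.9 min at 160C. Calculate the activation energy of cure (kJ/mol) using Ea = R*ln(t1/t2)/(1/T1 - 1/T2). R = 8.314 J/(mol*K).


T1 = 414.15 K, T2 = 433.15 K
1/T1 - 1/T2 = 1.0592e-04
ln(t1/t2) = ln(18.2/5.9) = 1.1265
Ea = 8.314 * 1.1265 / 1.0592e-04 = 88424.3227 J/mol
Ea = 88.42 kJ/mol

88.42 kJ/mol


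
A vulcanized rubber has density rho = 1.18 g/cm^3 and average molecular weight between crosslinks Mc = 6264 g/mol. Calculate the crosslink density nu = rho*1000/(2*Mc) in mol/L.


nu = rho * 1000 / (2 * Mc)
nu = 1.18 * 1000 / (2 * 6264)
nu = 1180.0 / 12528
nu = 0.0942 mol/L

0.0942 mol/L


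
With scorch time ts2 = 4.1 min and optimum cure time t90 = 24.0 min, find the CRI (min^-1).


CRI = 100 / (t90 - ts2)
= 100 / (24.0 - 4.1)
= 100 / 19.9
= 5.03 min^-1

5.03 min^-1


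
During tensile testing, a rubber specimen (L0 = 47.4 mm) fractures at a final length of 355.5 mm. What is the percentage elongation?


Elongation = (Lf - L0) / L0 * 100
= (355.5 - 47.4) / 47.4 * 100
= 308.1 / 47.4 * 100
= 650.0%

650.0%


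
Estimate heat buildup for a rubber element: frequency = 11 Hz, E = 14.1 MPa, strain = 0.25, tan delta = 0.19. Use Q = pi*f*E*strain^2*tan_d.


Q = pi * f * E * strain^2 * tan_d
= pi * 11 * 14.1 * 0.25^2 * 0.19
= pi * 11 * 14.1 * 0.0625 * 0.19
= 5.7862

Q = 5.7862


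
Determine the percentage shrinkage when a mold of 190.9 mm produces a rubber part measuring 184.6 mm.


Shrinkage = (mold - part) / mold * 100
= (190.9 - 184.6) / 190.9 * 100
= 6.3 / 190.9 * 100
= 3.3%

3.3%


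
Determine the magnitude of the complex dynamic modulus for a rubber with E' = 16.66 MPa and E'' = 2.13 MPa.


|E*| = sqrt(E'^2 + E''^2)
= sqrt(16.66^2 + 2.13^2)
= sqrt(277.5556 + 4.5369)
= 16.796 MPa

16.796 MPa


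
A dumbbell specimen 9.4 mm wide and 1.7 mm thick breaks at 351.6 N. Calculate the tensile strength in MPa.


Area = width * thickness = 9.4 * 1.7 = 15.98 mm^2
TS = force / area = 351.6 / 15.98 = 22.0 MPa

22.0 MPa


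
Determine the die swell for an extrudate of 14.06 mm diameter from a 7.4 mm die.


Die swell ratio = D_extrudate / D_die
= 14.06 / 7.4
= 1.9

Die swell = 1.9


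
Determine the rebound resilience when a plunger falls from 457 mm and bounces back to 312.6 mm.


Resilience = h_rebound / h_drop * 100
= 312.6 / 457 * 100
= 68.4%

68.4%


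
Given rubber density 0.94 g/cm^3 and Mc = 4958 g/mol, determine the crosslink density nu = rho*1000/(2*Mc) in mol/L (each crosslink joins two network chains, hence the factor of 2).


nu = rho * 1000 / (2 * Mc)
nu = 0.94 * 1000 / (2 * 4958)
nu = 940.0 / 9916
nu = 0.0948 mol/L

0.0948 mol/L


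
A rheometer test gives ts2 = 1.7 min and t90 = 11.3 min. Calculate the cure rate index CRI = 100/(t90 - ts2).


CRI = 100 / (t90 - ts2)
= 100 / (11.3 - 1.7)
= 100 / 9.6
= 10.42 min^-1

10.42 min^-1


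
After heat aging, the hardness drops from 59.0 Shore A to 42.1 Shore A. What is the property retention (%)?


Retention = aged / original * 100
= 42.1 / 59.0 * 100
= 71.4%

71.4%


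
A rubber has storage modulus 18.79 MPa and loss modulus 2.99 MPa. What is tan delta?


tan delta = E'' / E'
= 2.99 / 18.79
= 0.1591

tan delta = 0.1591


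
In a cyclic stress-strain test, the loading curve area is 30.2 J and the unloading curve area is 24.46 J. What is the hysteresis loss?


Hysteresis loss = loading - unloading
= 30.2 - 24.46
= 5.74 J

5.74 J


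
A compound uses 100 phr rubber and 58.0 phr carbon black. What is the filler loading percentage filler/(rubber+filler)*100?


Filler % = filler / (rubber + filler) * 100
= 58.0 / (100 + 58.0) * 100
= 58.0 / 158.0 * 100
= 36.71%

36.71%


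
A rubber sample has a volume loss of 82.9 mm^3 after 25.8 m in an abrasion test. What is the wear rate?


Rate = volume_loss / distance
= 82.9 / 25.8
= 3.213 mm^3/m

3.213 mm^3/m


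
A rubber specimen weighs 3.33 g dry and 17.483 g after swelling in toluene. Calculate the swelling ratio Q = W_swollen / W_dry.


Q = W_swollen / W_dry
Q = 17.483 / 3.33
Q = 5.25

Q = 5.25


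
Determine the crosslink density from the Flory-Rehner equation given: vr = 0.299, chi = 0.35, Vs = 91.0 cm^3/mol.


ln(1 - vr) = ln(1 - 0.299) = -0.3552
Numerator = -((-0.3552) + 0.299 + 0.35 * 0.299^2) = 0.0250
Denominator = 91.0 * (0.299^(1/3) - 0.299/2) = 47.2461
nu = 0.0250 / 47.2461 = 5.2823e-04 mol/cm^3

5.2823e-04 mol/cm^3


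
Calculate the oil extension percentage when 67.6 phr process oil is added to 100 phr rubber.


Oil % = oil / (100 + oil) * 100
= 67.6 / (100 + 67.6) * 100
= 67.6 / 167.6 * 100
= 40.33%

40.33%


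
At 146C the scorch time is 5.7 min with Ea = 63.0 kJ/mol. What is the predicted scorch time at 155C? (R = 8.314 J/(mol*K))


Convert temperatures: T1 = 146 + 273.15 = 419.15 K, T2 = 155 + 273.15 = 428.15 K
ts2_new = 5.7 * exp(63000 / 8.314 * (1/428.15 - 1/419.15))
1/T2 - 1/T1 = -5.0151e-05
ts2_new = 3.9 min

3.9 min


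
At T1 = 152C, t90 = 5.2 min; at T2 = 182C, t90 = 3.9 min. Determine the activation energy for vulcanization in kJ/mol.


T1 = 425.15 K, T2 = 455.15 K
1/T1 - 1/T2 = 1.5503e-04
ln(t1/t2) = ln(5.2/3.9) = 0.2877
Ea = 8.314 * 0.2877 / 1.5503e-04 = 15427.5973 J/mol
Ea = 15.43 kJ/mol

15.43 kJ/mol


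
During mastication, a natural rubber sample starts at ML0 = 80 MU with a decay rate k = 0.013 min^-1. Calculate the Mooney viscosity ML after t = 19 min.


ML = ML0 * exp(-k * t)
ML = 80 * exp(-0.013 * 19)
ML = 80 * 0.7811
ML = 62.49 MU

62.49 MU


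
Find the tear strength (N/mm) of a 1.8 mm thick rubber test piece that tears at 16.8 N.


Tear strength = force / thickness
= 16.8 / 1.8
= 9.33 N/mm

9.33 N/mm


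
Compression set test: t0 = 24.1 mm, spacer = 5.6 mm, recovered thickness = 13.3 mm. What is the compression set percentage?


CS = (t0 - recovered) / (t0 - ts) * 100
= (24.1 - 13.3) / (24.1 - 5.6) * 100
= 10.8 / 18.5 * 100
= 58.4%

58.4%


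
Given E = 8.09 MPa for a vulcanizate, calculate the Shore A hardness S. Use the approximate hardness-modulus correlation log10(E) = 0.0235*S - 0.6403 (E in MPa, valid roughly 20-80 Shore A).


log10(E) = 0.0235*S - 0.6403  =>  S = (log10(E) + 0.6403) / 0.0235
log10(8.09) = 0.907949
S = (0.907949 + 0.6403) / 0.0235 = 1.548249 / 0.0235
S = 65.9

Shore A = 65.9


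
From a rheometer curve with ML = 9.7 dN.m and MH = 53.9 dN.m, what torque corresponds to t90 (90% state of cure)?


M90 = ML + 0.9 * (MH - ML)
M90 = 9.7 + 0.9 * (53.9 - 9.7)
M90 = 9.7 + 0.9 * 44.2
M90 = 49.48 dN.m

49.48 dN.m


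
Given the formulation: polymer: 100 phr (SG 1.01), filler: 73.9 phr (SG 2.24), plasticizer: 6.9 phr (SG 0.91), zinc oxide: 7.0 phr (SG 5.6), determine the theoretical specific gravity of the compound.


Sum of weights = 187.8
Volume contributions:
  polymer: 100/1.01 = 99.0099
  filler: 73.9/2.24 = 32.9911
  plasticizer: 6.9/0.91 = 7.5824
  zinc oxide: 7.0/5.6 = 1.2500
Sum of volumes = 140.8334
SG = 187.8 / 140.8334 = 1.333

SG = 1.333


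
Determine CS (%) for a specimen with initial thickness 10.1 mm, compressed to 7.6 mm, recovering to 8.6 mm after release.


CS = (t0 - recovered) / (t0 - ts) * 100
= (10.1 - 8.6) / (10.1 - 7.6) * 100
= 1.5 / 2.5 * 100
= 60.0%

60.0%


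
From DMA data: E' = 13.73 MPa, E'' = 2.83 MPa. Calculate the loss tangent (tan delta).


tan delta = E'' / E'
= 2.83 / 13.73
= 0.2061

tan delta = 0.2061


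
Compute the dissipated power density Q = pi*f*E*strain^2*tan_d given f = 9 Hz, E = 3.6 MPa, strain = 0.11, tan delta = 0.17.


Q = pi * f * E * strain^2 * tan_d
= pi * 9 * 3.6 * 0.11^2 * 0.17
= pi * 9 * 3.6 * 0.0121 * 0.17
= 0.2094

Q = 0.2094


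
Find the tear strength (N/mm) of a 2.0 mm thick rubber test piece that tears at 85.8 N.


Tear strength = force / thickness
= 85.8 / 2.0
= 42.9 N/mm

42.9 N/mm


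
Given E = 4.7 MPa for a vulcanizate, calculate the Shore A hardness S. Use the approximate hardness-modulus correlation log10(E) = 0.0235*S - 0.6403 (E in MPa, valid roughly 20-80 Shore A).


log10(E) = 0.0235*S - 0.6403  =>  S = (log10(E) + 0.6403) / 0.0235
log10(4.7) = 0.672098
S = (0.672098 + 0.6403) / 0.0235 = 1.312398 / 0.0235
S = 55.8

Shore A = 55.8


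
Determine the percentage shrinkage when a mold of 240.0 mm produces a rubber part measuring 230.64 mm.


Shrinkage = (mold - part) / mold * 100
= (240.0 - 230.64) / 240.0 * 100
= 9.36 / 240.0 * 100
= 3.9%

3.9%


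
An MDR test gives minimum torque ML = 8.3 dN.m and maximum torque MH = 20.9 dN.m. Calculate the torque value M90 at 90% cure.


M90 = ML + 0.9 * (MH - ML)
M90 = 8.3 + 0.9 * (20.9 - 8.3)
M90 = 8.3 + 0.9 * 12.6
M90 = 19.64 dN.m

19.64 dN.m


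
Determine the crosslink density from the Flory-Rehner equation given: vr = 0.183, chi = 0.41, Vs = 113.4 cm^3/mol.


ln(1 - vr) = ln(1 - 0.183) = -0.2021
Numerator = -((-0.2021) + 0.183 + 0.41 * 0.183^2) = 0.0054
Denominator = 113.4 * (0.183^(1/3) - 0.183/2) = 54.0057
nu = 0.0054 / 54.0057 = 9.9724e-05 mol/cm^3

9.9724e-05 mol/cm^3


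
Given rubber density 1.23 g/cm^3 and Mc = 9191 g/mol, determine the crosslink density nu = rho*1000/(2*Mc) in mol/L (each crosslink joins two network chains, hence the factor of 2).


nu = rho * 1000 / (2 * Mc)
nu = 1.23 * 1000 / (2 * 9191)
nu = 1230.0 / 18382
nu = 0.0669 mol/L

0.0669 mol/L


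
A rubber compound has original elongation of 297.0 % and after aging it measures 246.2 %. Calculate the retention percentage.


Retention = aged / original * 100
= 246.2 / 297.0 * 100
= 82.9%

82.9%


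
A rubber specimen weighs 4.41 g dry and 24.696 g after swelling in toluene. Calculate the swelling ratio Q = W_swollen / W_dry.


Q = W_swollen / W_dry
Q = 24.696 / 4.41
Q = 5.6

Q = 5.6


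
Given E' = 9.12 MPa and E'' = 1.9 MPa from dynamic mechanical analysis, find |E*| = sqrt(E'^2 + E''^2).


|E*| = sqrt(E'^2 + E''^2)
= sqrt(9.12^2 + 1.9^2)
= sqrt(83.1744 + 3.6100)
= 9.316 MPa

9.316 MPa


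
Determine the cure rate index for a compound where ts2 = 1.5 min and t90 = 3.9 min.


CRI = 100 / (t90 - ts2)
= 100 / (3.9 - 1.5)
= 100 / 2.4
= 41.67 min^-1

41.67 min^-1


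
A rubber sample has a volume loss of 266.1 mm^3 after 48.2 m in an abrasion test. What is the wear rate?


Rate = volume_loss / distance
= 266.1 / 48.2
= 5.521 mm^3/m

5.521 mm^3/m


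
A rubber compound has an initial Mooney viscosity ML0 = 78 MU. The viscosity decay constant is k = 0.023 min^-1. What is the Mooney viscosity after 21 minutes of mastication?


ML = ML0 * exp(-k * t)
ML = 78 * exp(-0.023 * 21)
ML = 78 * 0.6169
ML = 48.12 MU

48.12 MU


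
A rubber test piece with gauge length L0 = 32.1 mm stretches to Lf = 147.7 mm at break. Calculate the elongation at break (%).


Elongation = (Lf - L0) / L0 * 100
= (147.7 - 32.1) / 32.1 * 100
= 115.6 / 32.1 * 100
= 360.1%

360.1%


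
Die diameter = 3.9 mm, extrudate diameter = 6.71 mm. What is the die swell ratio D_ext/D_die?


Die swell ratio = D_extrudate / D_die
= 6.71 / 3.9
= 1.721

Die swell = 1.721


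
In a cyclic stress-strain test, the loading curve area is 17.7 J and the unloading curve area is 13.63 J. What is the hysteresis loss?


Hysteresis loss = loading - unloading
= 17.7 - 13.63
= 4.07 J

4.07 J


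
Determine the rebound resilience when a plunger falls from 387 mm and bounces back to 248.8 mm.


Resilience = h_rebound / h_drop * 100
= 248.8 / 387 * 100
= 64.3%

64.3%


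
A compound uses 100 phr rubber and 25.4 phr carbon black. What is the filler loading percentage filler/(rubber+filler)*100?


Filler % = filler / (rubber + filler) * 100
= 25.4 / (100 + 25.4) * 100
= 25.4 / 125.4 * 100
= 20.26%

20.26%


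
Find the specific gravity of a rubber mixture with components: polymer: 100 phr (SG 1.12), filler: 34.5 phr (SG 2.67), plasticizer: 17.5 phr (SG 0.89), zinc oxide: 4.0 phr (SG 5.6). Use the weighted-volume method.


Sum of weights = 156.0
Volume contributions:
  polymer: 100/1.12 = 89.2857
  filler: 34.5/2.67 = 12.9213
  plasticizer: 17.5/0.89 = 19.6629
  zinc oxide: 4.0/5.6 = 0.7143
Sum of volumes = 122.5843
SG = 156.0 / 122.5843 = 1.273

SG = 1.273


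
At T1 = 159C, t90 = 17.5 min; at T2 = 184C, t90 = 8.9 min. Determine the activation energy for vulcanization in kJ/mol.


T1 = 432.15 K, T2 = 457.15 K
1/T1 - 1/T2 = 1.2655e-04
ln(t1/t2) = ln(17.5/8.9) = 0.6761
Ea = 8.314 * 0.6761 / 1.2655e-04 = 44422.8125 J/mol
Ea = 44.42 kJ/mol

44.42 kJ/mol


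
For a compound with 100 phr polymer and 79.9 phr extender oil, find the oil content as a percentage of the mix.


Oil % = oil / (100 + oil) * 100
= 79.9 / (100 + 79.9) * 100
= 79.9 / 179.9 * 100
= 44.41%

44.41%


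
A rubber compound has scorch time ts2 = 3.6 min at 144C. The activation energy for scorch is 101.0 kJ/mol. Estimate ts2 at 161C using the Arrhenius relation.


Convert temperatures: T1 = 144 + 273.15 = 417.15 K, T2 = 161 + 273.15 = 434.15 K
ts2_new = 3.6 * exp(101000 / 8.314 * (1/434.15 - 1/417.15))
1/T2 - 1/T1 = -9.3868e-05
ts2_new = 1.15 min

1.15 min


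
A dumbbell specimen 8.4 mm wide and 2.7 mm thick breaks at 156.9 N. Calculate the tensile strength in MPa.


Area = width * thickness = 8.4 * 2.7 = 22.68 mm^2
TS = force / area = 156.9 / 22.68 = 6.92 MPa

6.92 MPa


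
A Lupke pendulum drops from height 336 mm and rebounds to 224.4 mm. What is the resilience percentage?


Resilience = h_rebound / h_drop * 100
= 224.4 / 336 * 100
= 66.8%

66.8%


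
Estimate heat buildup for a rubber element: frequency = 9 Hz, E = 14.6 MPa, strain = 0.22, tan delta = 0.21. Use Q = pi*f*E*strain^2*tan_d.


Q = pi * f * E * strain^2 * tan_d
= pi * 9 * 14.6 * 0.22^2 * 0.21
= pi * 9 * 14.6 * 0.0484 * 0.21
= 4.1958

Q = 4.1958


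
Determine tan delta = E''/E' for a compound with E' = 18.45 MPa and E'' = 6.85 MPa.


tan delta = E'' / E'
= 6.85 / 18.45
= 0.3713

tan delta = 0.3713


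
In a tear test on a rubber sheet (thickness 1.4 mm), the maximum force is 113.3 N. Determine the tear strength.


Tear strength = force / thickness
= 113.3 / 1.4
= 80.93 N/mm

80.93 N/mm


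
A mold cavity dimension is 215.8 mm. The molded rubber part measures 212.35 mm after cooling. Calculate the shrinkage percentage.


Shrinkage = (mold - part) / mold * 100
= (215.8 - 212.35) / 215.8 * 100
= 3.45 / 215.8 * 100
= 1.6%

1.6%


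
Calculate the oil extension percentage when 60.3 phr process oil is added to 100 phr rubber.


Oil % = oil / (100 + oil) * 100
= 60.3 / (100 + 60.3) * 100
= 60.3 / 160.3 * 100
= 37.62%

37.62%


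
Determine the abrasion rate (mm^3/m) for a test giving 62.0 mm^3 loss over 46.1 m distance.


Rate = volume_loss / distance
= 62.0 / 46.1
= 1.345 mm^3/m

1.345 mm^3/m


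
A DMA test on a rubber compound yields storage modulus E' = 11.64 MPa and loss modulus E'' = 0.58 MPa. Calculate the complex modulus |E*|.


|E*| = sqrt(E'^2 + E''^2)
= sqrt(11.64^2 + 0.58^2)
= sqrt(135.4896 + 0.3364)
= 11.654 MPa

11.654 MPa


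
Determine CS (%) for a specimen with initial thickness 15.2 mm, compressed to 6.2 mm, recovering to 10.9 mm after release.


CS = (t0 - recovered) / (t0 - ts) * 100
= (15.2 - 10.9) / (15.2 - 6.2) * 100
= 4.3 / 9.0 * 100
= 47.8%

47.8%


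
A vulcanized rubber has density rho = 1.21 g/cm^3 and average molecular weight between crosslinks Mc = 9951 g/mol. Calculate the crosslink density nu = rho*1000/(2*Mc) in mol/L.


nu = rho * 1000 / (2 * Mc)
nu = 1.21 * 1000 / (2 * 9951)
nu = 1210.0 / 19902
nu = 0.0608 mol/L

0.0608 mol/L


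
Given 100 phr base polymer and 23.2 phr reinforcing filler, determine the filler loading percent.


Filler % = filler / (rubber + filler) * 100
= 23.2 / (100 + 23.2) * 100
= 23.2 / 123.2 * 100
= 18.83%

18.83%


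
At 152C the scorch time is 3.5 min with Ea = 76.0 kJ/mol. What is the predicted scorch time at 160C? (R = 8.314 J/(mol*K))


Convert temperatures: T1 = 152 + 273.15 = 425.15 K, T2 = 160 + 273.15 = 433.15 K
ts2_new = 3.5 * exp(76000 / 8.314 * (1/433.15 - 1/425.15))
1/T2 - 1/T1 = -4.3442e-05
ts2_new = 2.35 min

2.35 min


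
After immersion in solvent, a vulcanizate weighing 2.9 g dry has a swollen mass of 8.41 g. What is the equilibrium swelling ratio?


Q = W_swollen / W_dry
Q = 8.41 / 2.9
Q = 2.9

Q = 2.9


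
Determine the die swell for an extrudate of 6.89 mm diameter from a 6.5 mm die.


Die swell ratio = D_extrudate / D_die
= 6.89 / 6.5
= 1.06

Die swell = 1.06


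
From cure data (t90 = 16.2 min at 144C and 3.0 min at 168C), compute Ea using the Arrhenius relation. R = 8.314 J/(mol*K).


T1 = 417.15 K, T2 = 441.15 K
1/T1 - 1/T2 = 1.3042e-04
ln(t1/t2) = ln(16.2/3.0) = 1.6864
Ea = 8.314 * 1.6864 / 1.3042e-04 = 107507.2206 J/mol
Ea = 107.51 kJ/mol

107.51 kJ/mol


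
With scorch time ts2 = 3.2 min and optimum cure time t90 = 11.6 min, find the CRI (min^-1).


CRI = 100 / (t90 - ts2)
= 100 / (11.6 - 3.2)
= 100 / 8.4
= 11.9 min^-1

11.9 min^-1


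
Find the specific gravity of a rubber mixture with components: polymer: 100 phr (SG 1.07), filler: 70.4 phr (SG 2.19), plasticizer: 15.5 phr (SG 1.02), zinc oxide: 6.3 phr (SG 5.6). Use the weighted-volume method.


Sum of weights = 192.2
Volume contributions:
  polymer: 100/1.07 = 93.4579
  filler: 70.4/2.19 = 32.1461
  plasticizer: 15.5/1.02 = 15.1961
  zinc oxide: 6.3/5.6 = 1.1250
Sum of volumes = 141.9251
SG = 192.2 / 141.9251 = 1.354

SG = 1.354


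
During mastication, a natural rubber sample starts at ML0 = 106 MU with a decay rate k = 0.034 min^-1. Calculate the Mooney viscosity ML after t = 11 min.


ML = ML0 * exp(-k * t)
ML = 106 * exp(-0.034 * 11)
ML = 106 * 0.6880
ML = 72.93 MU

72.93 MU


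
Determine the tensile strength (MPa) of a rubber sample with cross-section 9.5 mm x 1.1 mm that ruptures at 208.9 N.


Area = width * thickness = 9.5 * 1.1 = 10.45 mm^2
TS = force / area = 208.9 / 10.45 = 19.99 MPa

19.99 MPa


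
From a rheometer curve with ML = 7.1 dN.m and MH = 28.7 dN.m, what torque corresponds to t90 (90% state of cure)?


M90 = ML + 0.9 * (MH - ML)
M90 = 7.1 + 0.9 * (28.7 - 7.1)
M90 = 7.1 + 0.9 * 21.6
M90 = 26.54 dN.m

26.54 dN.m


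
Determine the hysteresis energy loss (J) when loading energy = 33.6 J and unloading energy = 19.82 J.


Hysteresis loss = loading - unloading
= 33.6 - 19.82
= 13.78 J

13.78 J


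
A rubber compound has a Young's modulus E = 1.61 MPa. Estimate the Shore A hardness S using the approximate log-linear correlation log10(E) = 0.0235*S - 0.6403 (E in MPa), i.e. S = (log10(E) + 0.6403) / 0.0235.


log10(E) = 0.0235*S - 0.6403  =>  S = (log10(E) + 0.6403) / 0.0235
log10(1.61) = 0.206826
S = (0.206826 + 0.6403) / 0.0235 = 0.847126 / 0.0235
S = 36.0

Shore A = 36.0


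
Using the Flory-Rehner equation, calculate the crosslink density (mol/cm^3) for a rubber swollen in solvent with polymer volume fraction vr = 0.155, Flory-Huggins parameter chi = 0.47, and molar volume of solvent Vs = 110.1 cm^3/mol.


ln(1 - vr) = ln(1 - 0.155) = -0.1684
Numerator = -((-0.1684) + 0.155 + 0.47 * 0.155^2) = 0.0021
Denominator = 110.1 * (0.155^(1/3) - 0.155/2) = 50.6095
nu = 0.0021 / 50.6095 = 4.2026e-05 mol/cm^3

4.2026e-05 mol/cm^3


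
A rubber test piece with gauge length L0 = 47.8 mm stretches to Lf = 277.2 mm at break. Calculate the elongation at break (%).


Elongation = (Lf - L0) / L0 * 100
= (277.2 - 47.8) / 47.8 * 100
= 229.4 / 47.8 * 100
= 479.9%

479.9%


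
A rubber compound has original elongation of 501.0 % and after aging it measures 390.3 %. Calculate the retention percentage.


Retention = aged / original * 100
= 390.3 / 501.0 * 100
= 77.9%

77.9%


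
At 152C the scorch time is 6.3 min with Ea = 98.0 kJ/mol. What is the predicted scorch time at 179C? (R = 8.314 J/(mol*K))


Convert temperatures: T1 = 152 + 273.15 = 425.15 K, T2 = 179 + 273.15 = 452.15 K
ts2_new = 6.3 * exp(98000 / 8.314 * (1/452.15 - 1/425.15))
1/T2 - 1/T1 = -1.4046e-04
ts2_new = 1.2 min

1.2 min


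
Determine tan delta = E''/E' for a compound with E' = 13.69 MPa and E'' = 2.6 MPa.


tan delta = E'' / E'
= 2.6 / 13.69
= 0.1899

tan delta = 0.1899


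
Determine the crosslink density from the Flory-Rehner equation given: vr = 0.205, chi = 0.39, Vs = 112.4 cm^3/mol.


ln(1 - vr) = ln(1 - 0.205) = -0.2294
Numerator = -((-0.2294) + 0.205 + 0.39 * 0.205^2) = 0.0080
Denominator = 112.4 * (0.205^(1/3) - 0.205/2) = 54.7542
nu = 0.0080 / 54.7542 = 1.4654e-04 mol/cm^3

1.4654e-04 mol/cm^3


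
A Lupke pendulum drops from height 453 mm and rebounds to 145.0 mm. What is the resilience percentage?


Resilience = h_rebound / h_drop * 100
= 145.0 / 453 * 100
= 32.0%

32.0%


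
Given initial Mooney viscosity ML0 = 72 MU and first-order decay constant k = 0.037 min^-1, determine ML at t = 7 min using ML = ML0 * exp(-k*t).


ML = ML0 * exp(-k * t)
ML = 72 * exp(-0.037 * 7)
ML = 72 * 0.7718
ML = 55.57 MU

55.57 MU


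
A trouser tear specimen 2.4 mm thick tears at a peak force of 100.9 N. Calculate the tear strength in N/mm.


Tear strength = force / thickness
= 100.9 / 2.4
= 42.04 N/mm

42.04 N/mm


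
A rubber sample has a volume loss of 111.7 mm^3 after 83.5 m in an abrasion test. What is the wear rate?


Rate = volume_loss / distance
= 111.7 / 83.5
= 1.338 mm^3/m

1.338 mm^3/m


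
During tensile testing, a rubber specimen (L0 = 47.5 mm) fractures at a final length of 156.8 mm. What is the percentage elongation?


Elongation = (Lf - L0) / L0 * 100
= (156.8 - 47.5) / 47.5 * 100
= 109.3 / 47.5 * 100
= 230.1%

230.1%


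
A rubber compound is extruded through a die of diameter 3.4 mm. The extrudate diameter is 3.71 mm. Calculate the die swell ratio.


Die swell ratio = D_extrudate / D_die
= 3.71 / 3.4
= 1.091

Die swell = 1.091


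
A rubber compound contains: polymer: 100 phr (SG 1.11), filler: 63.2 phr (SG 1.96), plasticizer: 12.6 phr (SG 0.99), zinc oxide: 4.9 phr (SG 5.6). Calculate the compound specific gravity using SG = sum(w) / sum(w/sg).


Sum of weights = 180.7
Volume contributions:
  polymer: 100/1.11 = 90.0901
  filler: 63.2/1.96 = 32.2449
  plasticizer: 12.6/0.99 = 12.7273
  zinc oxide: 4.9/5.6 = 0.8750
Sum of volumes = 135.9373
SG = 180.7 / 135.9373 = 1.329

SG = 1.329


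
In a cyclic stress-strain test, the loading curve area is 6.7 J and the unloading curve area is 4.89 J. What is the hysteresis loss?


Hysteresis loss = loading - unloading
= 6.7 - 4.89
= 1.81 J

1.81 J


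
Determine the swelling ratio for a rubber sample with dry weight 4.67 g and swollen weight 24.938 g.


Q = W_swollen / W_dry
Q = 24.938 / 4.67
Q = 5.34

Q = 5.34


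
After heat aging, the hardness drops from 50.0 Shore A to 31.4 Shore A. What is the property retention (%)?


Retention = aged / original * 100
= 31.4 / 50.0 * 100
= 62.8%

62.8%


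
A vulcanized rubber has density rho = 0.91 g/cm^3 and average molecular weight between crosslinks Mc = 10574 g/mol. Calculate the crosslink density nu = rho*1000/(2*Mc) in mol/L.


nu = rho * 1000 / (2 * Mc)
nu = 0.91 * 1000 / (2 * 10574)
nu = 910.0 / 21148
nu = 0.0430 mol/L

0.0430 mol/L


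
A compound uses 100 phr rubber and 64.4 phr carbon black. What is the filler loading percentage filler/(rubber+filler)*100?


Filler % = filler / (rubber + filler) * 100
= 64.4 / (100 + 64.4) * 100
= 64.4 / 164.4 * 100
= 39.17%

39.17%


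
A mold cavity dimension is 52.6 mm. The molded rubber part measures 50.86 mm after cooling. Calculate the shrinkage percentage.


Shrinkage = (mold - part) / mold * 100
= (52.6 - 50.86) / 52.6 * 100
= 1.74 / 52.6 * 100
= 3.31%

3.31%


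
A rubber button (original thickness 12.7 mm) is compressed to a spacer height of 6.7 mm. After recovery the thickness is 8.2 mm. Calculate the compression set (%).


CS = (t0 - recovered) / (t0 - ts) * 100
= (12.7 - 8.2) / (12.7 - 6.7) * 100
= 4.5 / 6.0 * 100
= 75.0%

75.0%


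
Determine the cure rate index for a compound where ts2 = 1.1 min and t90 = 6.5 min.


CRI = 100 / (t90 - ts2)
= 100 / (6.5 - 1.1)
= 100 / 5.4
= 18.52 min^-1

18.52 min^-1


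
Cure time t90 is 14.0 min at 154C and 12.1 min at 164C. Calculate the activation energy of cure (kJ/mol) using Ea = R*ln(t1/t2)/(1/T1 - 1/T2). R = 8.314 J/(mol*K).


T1 = 427.15 K, T2 = 437.15 K
1/T1 - 1/T2 = 5.3554e-05
ln(t1/t2) = ln(14.0/12.1) = 0.1459
Ea = 8.314 * 0.1459 / 5.3554e-05 = 22642.9463 J/mol
Ea = 22.64 kJ/mol

22.64 kJ/mol


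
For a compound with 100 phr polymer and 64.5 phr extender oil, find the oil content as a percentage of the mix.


Oil % = oil / (100 + oil) * 100
= 64.5 / (100 + 64.5) * 100
= 64.5 / 164.5 * 100
= 39.21%

39.21%


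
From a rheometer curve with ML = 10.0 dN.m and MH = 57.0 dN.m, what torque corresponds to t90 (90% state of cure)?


M90 = ML + 0.9 * (MH - ML)
M90 = 10.0 + 0.9 * (57.0 - 10.0)
M90 = 10.0 + 0.9 * 47.0
M90 = 52.3 dN.m

52.3 dN.m


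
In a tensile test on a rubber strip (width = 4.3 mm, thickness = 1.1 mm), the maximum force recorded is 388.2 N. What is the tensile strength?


Area = width * thickness = 4.3 * 1.1 = 4.73 mm^2
TS = force / area = 388.2 / 4.73 = 82.07 MPa

82.07 MPa


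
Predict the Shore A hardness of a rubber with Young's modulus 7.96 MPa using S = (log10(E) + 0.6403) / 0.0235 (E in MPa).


log10(E) = 0.0235*S - 0.6403  =>  S = (log10(E) + 0.6403) / 0.0235
log10(7.96) = 0.900913
S = (0.900913 + 0.6403) / 0.0235 = 1.541213 / 0.0235
S = 65.6

Shore A = 65.6


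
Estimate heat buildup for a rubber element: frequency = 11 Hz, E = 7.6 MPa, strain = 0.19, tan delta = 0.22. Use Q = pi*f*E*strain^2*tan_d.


Q = pi * f * E * strain^2 * tan_d
= pi * 11 * 7.6 * 0.19^2 * 0.22
= pi * 11 * 7.6 * 0.0361 * 0.22
= 2.0859

Q = 2.0859


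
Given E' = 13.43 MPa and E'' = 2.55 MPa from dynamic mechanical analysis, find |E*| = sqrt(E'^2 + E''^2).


|E*| = sqrt(E'^2 + E''^2)
= sqrt(13.43^2 + 2.55^2)
= sqrt(180.3649 + 6.5025)
= 13.67 MPa

13.67 MPa


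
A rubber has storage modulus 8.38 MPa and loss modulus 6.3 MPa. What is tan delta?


tan delta = E'' / E'
= 6.3 / 8.38
= 0.7518

tan delta = 0.7518


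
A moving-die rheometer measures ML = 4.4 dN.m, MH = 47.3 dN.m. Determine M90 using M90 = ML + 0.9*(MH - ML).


M90 = ML + 0.9 * (MH - ML)
M90 = 4.4 + 0.9 * (47.3 - 4.4)
M90 = 4.4 + 0.9 * 42.9
M90 = 43.01 dN.m

43.01 dN.m


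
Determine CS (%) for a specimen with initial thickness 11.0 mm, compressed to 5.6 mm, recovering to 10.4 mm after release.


CS = (t0 - recovered) / (t0 - ts) * 100
= (11.0 - 10.4) / (11.0 - 5.6) * 100
= 0.6 / 5.4 * 100
= 11.1%

11.1%


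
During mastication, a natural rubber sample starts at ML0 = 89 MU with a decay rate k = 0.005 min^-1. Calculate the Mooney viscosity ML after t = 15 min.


ML = ML0 * exp(-k * t)
ML = 89 * exp(-0.005 * 15)
ML = 89 * 0.9277
ML = 82.57 MU

82.57 MU


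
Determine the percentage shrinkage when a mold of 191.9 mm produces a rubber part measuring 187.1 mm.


Shrinkage = (mold - part) / mold * 100
= (191.9 - 187.1) / 191.9 * 100
= 4.8 / 191.9 * 100
= 2.5%

2.5%


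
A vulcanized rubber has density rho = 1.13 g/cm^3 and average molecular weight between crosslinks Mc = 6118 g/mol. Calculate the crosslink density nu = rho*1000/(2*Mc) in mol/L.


nu = rho * 1000 / (2 * Mc)
nu = 1.13 * 1000 / (2 * 6118)
nu = 1130.0 / 12236
nu = 0.0924 mol/L

0.0924 mol/L


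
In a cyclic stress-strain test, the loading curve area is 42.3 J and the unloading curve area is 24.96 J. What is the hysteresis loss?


Hysteresis loss = loading - unloading
= 42.3 - 24.96
= 17.34 J

17.34 J


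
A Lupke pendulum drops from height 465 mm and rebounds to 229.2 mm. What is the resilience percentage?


Resilience = h_rebound / h_drop * 100
= 229.2 / 465 * 100
= 49.3%

49.3%


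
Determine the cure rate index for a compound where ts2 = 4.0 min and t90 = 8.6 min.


CRI = 100 / (t90 - ts2)
= 100 / (8.6 - 4.0)
= 100 / 4.6
= 21.74 min^-1

21.74 min^-1


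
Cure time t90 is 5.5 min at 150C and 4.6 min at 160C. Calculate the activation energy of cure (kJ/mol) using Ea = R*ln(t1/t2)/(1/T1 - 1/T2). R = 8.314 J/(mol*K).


T1 = 423.15 K, T2 = 433.15 K
1/T1 - 1/T2 = 5.4559e-05
ln(t1/t2) = ln(5.5/4.6) = 0.1787
Ea = 8.314 * 0.1787 / 5.4559e-05 = 27229.9774 J/mol
Ea = 27.23 kJ/mol

27.23 kJ/mol


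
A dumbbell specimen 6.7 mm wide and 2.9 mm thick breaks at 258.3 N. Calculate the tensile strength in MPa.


Area = width * thickness = 6.7 * 2.9 = 19.43 mm^2
TS = force / area = 258.3 / 19.43 = 13.29 MPa

13.29 MPa


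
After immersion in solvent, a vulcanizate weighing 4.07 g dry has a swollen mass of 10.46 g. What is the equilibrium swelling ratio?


Q = W_swollen / W_dry
Q = 10.46 / 4.07
Q = 2.57

Q = 2.57


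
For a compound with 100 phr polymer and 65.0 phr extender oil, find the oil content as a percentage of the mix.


Oil % = oil / (100 + oil) * 100
= 65.0 / (100 + 65.0) * 100
= 65.0 / 165.0 * 100
= 39.39%

39.39%


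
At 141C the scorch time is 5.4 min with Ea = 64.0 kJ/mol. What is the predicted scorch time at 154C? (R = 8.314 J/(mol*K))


Convert temperatures: T1 = 141 + 273.15 = 414.15 K, T2 = 154 + 273.15 = 427.15 K
ts2_new = 5.4 * exp(64000 / 8.314 * (1/427.15 - 1/414.15))
1/T2 - 1/T1 = -7.3486e-05
ts2_new = 3.07 min

3.07 min


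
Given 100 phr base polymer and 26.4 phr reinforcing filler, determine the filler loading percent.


Filler % = filler / (rubber + filler) * 100
= 26.4 / (100 + 26.4) * 100
= 26.4 / 126.4 * 100
= 20.89%

20.89%


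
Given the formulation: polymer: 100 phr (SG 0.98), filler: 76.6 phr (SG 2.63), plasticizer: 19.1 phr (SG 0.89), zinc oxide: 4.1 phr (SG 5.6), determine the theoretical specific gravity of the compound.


Sum of weights = 199.8
Volume contributions:
  polymer: 100/0.98 = 102.0408
  filler: 76.6/2.63 = 29.1255
  plasticizer: 19.1/0.89 = 21.4607
  zinc oxide: 4.1/5.6 = 0.7321
Sum of volumes = 153.3591
SG = 199.8 / 153.3591 = 1.303

SG = 1.303
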